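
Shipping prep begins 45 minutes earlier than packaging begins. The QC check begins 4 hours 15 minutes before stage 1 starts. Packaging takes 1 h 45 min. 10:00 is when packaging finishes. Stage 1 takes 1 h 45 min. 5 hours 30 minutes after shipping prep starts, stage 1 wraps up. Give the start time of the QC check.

Packaging starts at 10:00 − 105 min = 08:15.
Shipping prep starts at 08:15 − 45 min = 07:30.
Stage 1 ends at 07:30 + 330 min = 13:00.
Stage 1 starts at 13:00 − 105 min = 11:15.
The QC check starts at 11:15 − 255 min = 07:00.

07:00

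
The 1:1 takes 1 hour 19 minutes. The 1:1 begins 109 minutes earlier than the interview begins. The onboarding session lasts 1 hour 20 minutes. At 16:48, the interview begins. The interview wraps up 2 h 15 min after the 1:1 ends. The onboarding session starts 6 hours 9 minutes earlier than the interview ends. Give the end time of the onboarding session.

The 1:1 starts at 16:48 − 109 min = 14:59.
The 1:1 ends at 14:59 + 79 min = 16:18.
The interview ends at 16:18 + 135 min = 18:33.
The onboarding session starts at 18:33 − 369 min = 12:24.
The onboarding session ends at 12:24 + 80 min = 13:44.

13:44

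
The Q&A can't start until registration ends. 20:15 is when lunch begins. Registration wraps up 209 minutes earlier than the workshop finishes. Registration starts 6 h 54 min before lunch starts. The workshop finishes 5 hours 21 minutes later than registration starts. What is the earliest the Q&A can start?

Registration starts at 20:15 − 414 min = 13:21.
The workshop ends at 13:21 + 321 min = 18:42.
Registration ends at 18:42 − 209 min = 15:13.
The Q&A is bounded by registration, so the earliest it can start is 15:13.

15:13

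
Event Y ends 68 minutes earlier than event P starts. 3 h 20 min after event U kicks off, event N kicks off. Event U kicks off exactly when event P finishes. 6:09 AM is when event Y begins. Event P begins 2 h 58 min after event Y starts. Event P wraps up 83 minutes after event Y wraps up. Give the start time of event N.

Event P starts at 6:09 AM + 178 min = 9:07 AM.
Event Y ends at 9:07 AM − 68 min = 7:59 AM.
Event P ends at 7:59 AM + 83 min = 9:22 AM.
So event U starts at 9:22 AM.
Event N starts at 9:22 AM + 200 min = 12:42 PM.

12:42 PM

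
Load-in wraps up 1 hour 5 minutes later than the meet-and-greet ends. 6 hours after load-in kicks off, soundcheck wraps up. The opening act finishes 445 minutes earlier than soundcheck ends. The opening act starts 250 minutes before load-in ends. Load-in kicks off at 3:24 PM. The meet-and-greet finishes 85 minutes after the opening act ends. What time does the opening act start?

12:19 PM

Soundcheck ends at 3:24 PM + 360 min = 9:24 PM.
The opening act ends at 9:24 PM − 445 min = 1:59 PM.
The meet-and-greet ends at 1:59 PM + 85 min = 3:24 PM.
Load-in ends at 3:24 PM + 65 min = 4:29 PM.
The opening act starts at 4:29 PM − 250 min = 12:19 PM.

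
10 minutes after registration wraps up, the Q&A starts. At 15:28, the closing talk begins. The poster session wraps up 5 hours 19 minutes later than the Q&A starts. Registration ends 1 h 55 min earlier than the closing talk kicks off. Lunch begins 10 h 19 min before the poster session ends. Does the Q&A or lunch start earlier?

Registration ends at 15:28 − 115 min = 13:33.
The Q&A starts at 13:33 + 10 min = 13:43.
The poster session ends at 13:43 + 319 min = 19:02.
Lunch starts at 19:02 − 619 min = 08:43.
The Q&A starts at 13:43 and lunch starts at 08:43, so lunch is first.

lunch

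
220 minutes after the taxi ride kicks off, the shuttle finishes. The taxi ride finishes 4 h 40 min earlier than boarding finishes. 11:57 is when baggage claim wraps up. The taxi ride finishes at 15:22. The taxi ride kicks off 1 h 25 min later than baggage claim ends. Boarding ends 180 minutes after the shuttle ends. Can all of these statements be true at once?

The taxi ride starts at 11:57 + 85 min = 13:22.
The shuttle ends at 13:22 + 220 min = 17:02.
Boarding ends at 17:02 + 180 min = 20:02.
The taxi ride ends at 20:02 − 280 min = 15:22.
That matches the stated 15:22, so the schedule is consistent.

Yes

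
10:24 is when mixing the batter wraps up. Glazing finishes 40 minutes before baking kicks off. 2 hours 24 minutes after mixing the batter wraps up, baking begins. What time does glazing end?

Baking starts at 10:24 + 144 min = 12:48.
Glazing ends at 12:48 − 40 min = 12:08.

12:08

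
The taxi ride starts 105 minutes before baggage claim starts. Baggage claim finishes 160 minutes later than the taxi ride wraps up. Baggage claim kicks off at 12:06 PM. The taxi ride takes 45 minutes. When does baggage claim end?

The taxi ride starts at 12:06 PM − 105 min = 10:21 AM.
The taxi ride ends at 10:21 AM + 45 min = 11:06 AM.
Baggage claim ends at 11:06 AM + 160 min = 1:46 PM.

1:46 PM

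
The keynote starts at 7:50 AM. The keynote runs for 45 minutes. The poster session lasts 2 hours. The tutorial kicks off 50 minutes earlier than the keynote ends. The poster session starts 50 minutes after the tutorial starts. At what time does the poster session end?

10:35 AM

The keynote ends at 7:50 AM + 45 min = 8:35 AM.
The tutorial starts at 8:35 AM − 50 min = 7:45 AM.
The poster session starts at 7:45 AM + 50 min = 8:35 AM.
The poster session ends at 8:35 AM + 120 min = 10:35 AM.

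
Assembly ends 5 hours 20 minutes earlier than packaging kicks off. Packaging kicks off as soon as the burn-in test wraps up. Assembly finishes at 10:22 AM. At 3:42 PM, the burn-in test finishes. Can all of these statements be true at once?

Yes

Packaging starts at 3:42 PM.
Assembly ends at 3:42 PM − 320 min = 10:22 AM.
That matches the stated 10:22 AM, so the schedule is consistent.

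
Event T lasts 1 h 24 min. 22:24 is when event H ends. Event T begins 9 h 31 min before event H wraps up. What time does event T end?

14:17

Event T starts at 22:24 − 571 min = 12:53.
Event T ends at 12:53 + 84 min = 14:17.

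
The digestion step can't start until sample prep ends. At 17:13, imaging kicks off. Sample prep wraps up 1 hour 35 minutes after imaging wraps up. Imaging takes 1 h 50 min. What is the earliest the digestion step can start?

20:38

Imaging ends at 17:13 + 110 min = 19:03.
Sample prep ends at 19:03 + 95 min = 20:38.
The digestion step is bounded by sample prep, so the earliest it can start is 20:38.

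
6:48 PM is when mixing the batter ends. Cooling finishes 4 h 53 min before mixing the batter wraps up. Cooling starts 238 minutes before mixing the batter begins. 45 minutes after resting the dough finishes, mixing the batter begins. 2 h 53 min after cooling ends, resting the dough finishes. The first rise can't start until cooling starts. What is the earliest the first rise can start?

1:35 PM

Cooling ends at 6:48 PM − 293 min = 1:55 PM.
Resting the dough ends at 1:55 PM + 173 min = 4:48 PM.
Mixing the batter starts at 4:48 PM + 45 min = 5:33 PM.
Cooling starts at 5:33 PM − 238 min = 1:35 PM.
The first rise is bounded by cooling, so the earliest it can start is 1:35 PM.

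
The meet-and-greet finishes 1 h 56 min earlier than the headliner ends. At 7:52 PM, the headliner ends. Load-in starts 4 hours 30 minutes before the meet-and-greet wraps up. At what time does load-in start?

The meet-and-greet ends at 7:52 PM − 116 min = 5:56 PM.
Load-in starts at 5:56 PM − 270 min = 1:26 PM.

1:26 PM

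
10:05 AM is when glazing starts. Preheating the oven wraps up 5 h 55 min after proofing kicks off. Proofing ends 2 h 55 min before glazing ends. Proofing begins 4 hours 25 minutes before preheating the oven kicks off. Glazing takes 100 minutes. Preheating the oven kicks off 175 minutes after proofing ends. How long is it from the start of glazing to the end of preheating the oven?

Glazing ends at 10:05 AM + 100 min = 11:45 AM.
Proofing ends at 11:45 AM − 175 min = 8:50 AM.
Preheating the oven starts at 8:50 AM + 175 min = 11:45 AM.
Proofing starts at 11:45 AM − 265 min = 7:20 AM.
Preheating the oven ends at 7:20 AM + 355 min = 1:15 PM.
From 10:05 AM to 1:15 PM is 190 minutes.

190 minutes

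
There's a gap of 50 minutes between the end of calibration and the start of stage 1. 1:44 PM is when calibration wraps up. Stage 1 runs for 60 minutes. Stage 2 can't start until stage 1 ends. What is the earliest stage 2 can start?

Stage 1 starts at 1:44 PM + 50 min = 2:34 PM.
Stage 1 ends at 2:34 PM + 60 min = 3:34 PM.
Stage 2 is bounded by stage 1, so the earliest it can start is 3:34 PM.

3:34 PM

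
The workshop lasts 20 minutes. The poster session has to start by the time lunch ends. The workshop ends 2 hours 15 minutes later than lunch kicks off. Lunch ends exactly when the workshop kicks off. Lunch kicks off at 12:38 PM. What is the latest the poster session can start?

2:33 PM

The workshop ends at 12:38 PM + 135 min = 2:53 PM.
The workshop starts at 2:53 PM − 20 min = 2:33 PM.
So lunch ends at 2:33 PM.
The poster session is bounded by lunch, so the latest it can start is 2:33 PM.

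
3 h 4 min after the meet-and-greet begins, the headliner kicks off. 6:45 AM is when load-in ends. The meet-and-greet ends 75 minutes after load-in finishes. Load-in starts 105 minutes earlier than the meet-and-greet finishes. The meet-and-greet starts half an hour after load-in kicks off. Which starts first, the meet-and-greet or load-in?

The meet-and-greet ends at 6:45 AM + 75 min = 8:00 AM.
Load-in starts at 8:00 AM − 105 min = 6:15 AM.
The meet-and-greet starts at 6:15 AM + 30 min = 6:45 AM.
The meet-and-greet starts at 6:45 AM and load-in starts at 6:15 AM, so load-in is first.

load-in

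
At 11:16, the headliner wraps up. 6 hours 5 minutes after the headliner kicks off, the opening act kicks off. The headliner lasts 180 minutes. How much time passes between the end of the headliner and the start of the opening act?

The headliner starts at 11:16 − 180 min = 08:16.
The opening act starts at 08:16 + 365 min = 14:21.
From 11:16 to 14:21 is 3 h 5 min.

3 h 5 min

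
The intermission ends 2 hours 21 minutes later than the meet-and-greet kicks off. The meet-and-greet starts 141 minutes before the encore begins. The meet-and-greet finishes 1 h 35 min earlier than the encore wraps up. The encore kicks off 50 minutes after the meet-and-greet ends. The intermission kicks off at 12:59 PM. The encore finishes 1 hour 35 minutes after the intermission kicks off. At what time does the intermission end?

1:49 PM

The encore ends at 12:59 PM + 95 min = 2:34 PM.
The meet-and-greet ends at 2:34 PM − 95 min = 12:59 PM.
The encore starts at 12:59 PM + 50 min = 1:49 PM.
The meet-and-greet starts at 1:49 PM − 141 min = 11:28 AM.
The intermission ends at 11:28 AM + 141 min = 1:49 PM.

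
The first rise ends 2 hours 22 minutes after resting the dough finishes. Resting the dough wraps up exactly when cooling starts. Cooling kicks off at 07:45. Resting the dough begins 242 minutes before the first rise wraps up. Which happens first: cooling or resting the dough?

resting the dough

Resting the dough ends at 07:45.
The first rise ends at 07:45 + 142 min = 10:07.
Resting the dough starts at 10:07 − 242 min = 06:05.
Cooling starts at 07:45 and resting the dough starts at 06:05, so resting the dough is first.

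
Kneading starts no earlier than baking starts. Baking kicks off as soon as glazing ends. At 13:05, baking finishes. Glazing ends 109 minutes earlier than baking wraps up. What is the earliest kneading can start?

Glazing ends at 13:05 − 109 min = 11:16.
So baking starts at 11:16.
Kneading is bounded by baking, so the earliest it can start is 11:16.

11:16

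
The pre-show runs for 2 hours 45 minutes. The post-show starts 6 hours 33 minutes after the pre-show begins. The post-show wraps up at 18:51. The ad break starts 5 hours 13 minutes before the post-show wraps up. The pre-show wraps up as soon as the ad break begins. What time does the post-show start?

17:26

The ad break starts at 18:51 − 313 min = 13:38.
So the pre-show ends at 13:38.
The pre-show starts at 13:38 − 165 min = 10:53.
The post-show starts at 10:53 + 393 min = 17:26.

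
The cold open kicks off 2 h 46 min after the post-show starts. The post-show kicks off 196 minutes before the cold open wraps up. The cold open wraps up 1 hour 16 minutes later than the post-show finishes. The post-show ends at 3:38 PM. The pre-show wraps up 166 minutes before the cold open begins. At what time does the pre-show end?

1:38 PM

The cold open ends at 3:38 PM + 76 min = 4:54 PM.
The post-show starts at 4:54 PM − 196 min = 1:38 PM.
The cold open starts at 1:38 PM + 166 min = 4:24 PM.
The pre-show ends at 4:24 PM − 166 min = 1:38 PM.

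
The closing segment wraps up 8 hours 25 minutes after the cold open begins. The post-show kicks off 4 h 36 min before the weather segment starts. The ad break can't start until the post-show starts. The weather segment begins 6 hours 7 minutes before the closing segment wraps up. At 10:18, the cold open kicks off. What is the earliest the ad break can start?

The closing segment ends at 10:18 + 505 min = 18:43.
The weather segment starts at 18:43 − 367 min = 12:36.
The post-show starts at 12:36 − 276 min = 08:00.
The ad break is bounded by the post-show, so the earliest it can start is 08:00.

08:00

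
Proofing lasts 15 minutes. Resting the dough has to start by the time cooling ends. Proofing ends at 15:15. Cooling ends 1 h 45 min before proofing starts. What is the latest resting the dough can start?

13:15

Proofing starts at 15:15 − 15 min = 15:00.
Cooling ends at 15:00 − 105 min = 13:15.
Resting the dough is bounded by cooling, so the latest it can start is 13:15.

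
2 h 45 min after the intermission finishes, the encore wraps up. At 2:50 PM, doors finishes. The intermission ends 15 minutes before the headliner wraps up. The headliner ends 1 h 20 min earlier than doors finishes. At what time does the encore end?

4:00 PM

The headliner ends at 2:50 PM − 80 min = 1:30 PM.
The intermission ends at 1:30 PM − 15 min = 1:15 PM.
The encore ends at 1:15 PM + 165 min = 4:00 PM.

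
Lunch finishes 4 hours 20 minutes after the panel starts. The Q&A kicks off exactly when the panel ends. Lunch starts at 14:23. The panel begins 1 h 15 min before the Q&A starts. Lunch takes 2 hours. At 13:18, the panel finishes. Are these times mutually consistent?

The Q&A starts at 13:18.
The panel starts at 13:18 − 75 min = 12:03.
Lunch ends at 12:03 + 260 min = 16:23.
Lunch starts at 16:23 − 120 min = 14:23.
That matches the stated 14:23, so the schedule is consistent.

Yes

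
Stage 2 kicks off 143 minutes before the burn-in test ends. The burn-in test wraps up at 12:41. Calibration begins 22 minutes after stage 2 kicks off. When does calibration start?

10:40

Stage 2 starts at 12:41 − 143 min = 10:18.
Calibration starts at 10:18 + 22 min = 10:40.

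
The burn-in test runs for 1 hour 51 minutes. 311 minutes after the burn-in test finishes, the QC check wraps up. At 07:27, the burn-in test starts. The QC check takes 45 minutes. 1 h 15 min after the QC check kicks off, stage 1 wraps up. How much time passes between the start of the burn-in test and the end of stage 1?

The burn-in test ends at 07:27 + 111 min = 09:18.
The QC check ends at 09:18 + 311 min = 14:29.
The QC check starts at 14:29 − 45 min = 13:44.
Stage 1 ends at 13:44 + 75 min = 14:59.
From 07:27 to 14:59 is 7 hours 32 minutes.

7 hours 32 minutes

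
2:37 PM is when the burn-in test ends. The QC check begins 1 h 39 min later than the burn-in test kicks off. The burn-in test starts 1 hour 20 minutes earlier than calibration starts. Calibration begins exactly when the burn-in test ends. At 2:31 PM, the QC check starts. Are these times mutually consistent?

Calibration starts at 2:37 PM.
The burn-in test starts at 2:37 PM − 80 min = 1:17 PM.
The QC check starts at 1:17 PM + 99 min = 2:56 PM.
But the QC check is also said to start at 2:31 PM — a 25-minute conflict.

No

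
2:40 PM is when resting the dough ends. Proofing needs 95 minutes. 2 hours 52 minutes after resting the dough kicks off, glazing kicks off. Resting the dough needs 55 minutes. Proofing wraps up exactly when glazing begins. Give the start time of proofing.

3:02 PM

Resting the dough starts at 2:40 PM − 55 min = 1:45 PM.
Glazing starts at 1:45 PM + 172 min = 4:37 PM.
So proofing ends at 4:37 PM.
Proofing starts at 4:37 PM − 95 min = 3:02 PM.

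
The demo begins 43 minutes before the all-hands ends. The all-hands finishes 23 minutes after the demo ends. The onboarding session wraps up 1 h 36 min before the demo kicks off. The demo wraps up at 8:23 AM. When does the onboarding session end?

6:27 AM

The all-hands ends at 8:23 AM + 23 min = 8:46 AM.
The demo starts at 8:46 AM − 43 min = 8:03 AM.
The onboarding session ends at 8:03 AM − 96 min = 6:27 AM.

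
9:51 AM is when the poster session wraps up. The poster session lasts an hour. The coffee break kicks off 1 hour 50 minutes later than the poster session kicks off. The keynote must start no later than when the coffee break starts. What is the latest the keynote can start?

10:41 AM

The poster session starts at 9:51 AM − 60 min = 8:51 AM.
The coffee break starts at 8:51 AM + 110 min = 10:41 AM.
The keynote is bounded by the coffee break, so the latest it can start is 10:41 AM.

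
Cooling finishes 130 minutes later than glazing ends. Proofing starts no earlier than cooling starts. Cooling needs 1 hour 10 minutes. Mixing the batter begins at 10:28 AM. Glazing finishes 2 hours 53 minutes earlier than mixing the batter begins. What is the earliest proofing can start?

8:35 AM

Glazing ends at 10:28 AM − 173 min = 7:35 AM.
Cooling ends at 7:35 AM + 130 min = 9:45 AM.
Cooling starts at 9:45 AM − 70 min = 8:35 AM.
Proofing is bounded by cooling, so the earliest it can start is 8:35 AM.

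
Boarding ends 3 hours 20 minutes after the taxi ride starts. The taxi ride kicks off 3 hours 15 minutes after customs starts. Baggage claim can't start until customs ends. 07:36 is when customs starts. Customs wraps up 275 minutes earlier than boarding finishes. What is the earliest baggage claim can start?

09:36

The taxi ride starts at 07:36 + 195 min = 10:51.
Boarding ends at 10:51 + 200 min = 14:11.
Customs ends at 14:11 − 275 min = 09:36.
Baggage claim is bounded by customs, so the earliest it can start is 09:36.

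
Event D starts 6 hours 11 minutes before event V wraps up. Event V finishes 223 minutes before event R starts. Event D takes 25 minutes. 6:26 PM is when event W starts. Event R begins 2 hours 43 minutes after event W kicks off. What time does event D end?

Event R starts at 6:26 PM + 163 min = 9:09 PM.
Event V ends at 9:09 PM − 223 min = 5:26 PM.
Event D starts at 5:26 PM − 371 min = 11:15 AM.
Event D ends at 11:15 AM + 25 min = 11:40 AM.

11:40 AM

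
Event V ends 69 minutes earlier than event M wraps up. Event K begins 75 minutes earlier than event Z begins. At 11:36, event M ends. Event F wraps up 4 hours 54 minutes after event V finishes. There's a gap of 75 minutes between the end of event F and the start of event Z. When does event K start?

15:21

Event V ends at 11:36 − 69 min = 10:27.
Event F ends at 10:27 + 294 min = 15:21.
Event Z starts at 15:21 + 75 min = 16:36.
Event K starts at 16:36 − 75 min = 15:21.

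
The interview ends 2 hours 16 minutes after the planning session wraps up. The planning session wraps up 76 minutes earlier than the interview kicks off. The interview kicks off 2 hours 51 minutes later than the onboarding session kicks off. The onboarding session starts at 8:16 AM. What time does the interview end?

The interview starts at 8:16 AM + 171 min = 11:07 AM.
The planning session ends at 11:07 AM − 76 min = 9:51 AM.
The interview ends at 9:51 AM + 136 min = 12:07 PM.

12:07 PM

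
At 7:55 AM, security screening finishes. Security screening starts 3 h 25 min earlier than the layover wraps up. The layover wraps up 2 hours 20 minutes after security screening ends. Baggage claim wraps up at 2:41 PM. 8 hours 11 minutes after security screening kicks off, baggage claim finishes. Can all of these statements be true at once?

The layover ends at 7:55 AM + 140 min = 10:15 AM.
Security screening starts at 10:15 AM − 205 min = 6:50 AM.
Baggage claim ends at 6:50 AM + 491 min = 3:01 PM.
But baggage claim is also said to end at 2:41 PM — a 20-minute conflict.

No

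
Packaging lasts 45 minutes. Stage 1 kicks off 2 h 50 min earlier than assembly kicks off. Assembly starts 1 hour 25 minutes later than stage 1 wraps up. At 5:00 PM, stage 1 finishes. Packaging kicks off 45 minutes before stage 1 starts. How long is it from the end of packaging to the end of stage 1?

Assembly starts at 5:00 PM + 85 min = 6:25 PM.
Stage 1 starts at 6:25 PM − 170 min = 3:35 PM.
Packaging starts at 3:35 PM − 45 min = 2:50 PM.
Packaging ends at 2:50 PM + 45 min = 3:35 PM.
From 3:35 PM to 5:00 PM is 1 h 25 min.

1 h 25 min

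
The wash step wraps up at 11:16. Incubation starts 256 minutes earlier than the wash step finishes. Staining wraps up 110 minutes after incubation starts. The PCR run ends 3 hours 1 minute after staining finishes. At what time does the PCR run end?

11:51

Incubation starts at 11:16 − 256 min = 07:00.
Staining ends at 07:00 + 110 min = 08:50.
The PCR run ends at 08:50 + 181 min = 11:51.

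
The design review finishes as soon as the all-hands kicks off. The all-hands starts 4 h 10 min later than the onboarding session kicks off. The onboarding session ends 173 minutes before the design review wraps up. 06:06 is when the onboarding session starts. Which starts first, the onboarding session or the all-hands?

The all-hands starts at 06:06 + 250 min = 10:16.
The onboarding session starts at 06:06 and the all-hands starts at 10:16, so the onboarding session is first.

the onboarding session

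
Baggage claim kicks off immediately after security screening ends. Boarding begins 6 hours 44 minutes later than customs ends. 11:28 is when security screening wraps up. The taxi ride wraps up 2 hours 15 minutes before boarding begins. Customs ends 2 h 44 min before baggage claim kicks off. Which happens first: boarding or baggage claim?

Baggage claim starts at 11:28.
Customs ends at 11:28 − 164 min = 08:44.
Boarding starts at 08:44 + 404 min = 15:28.
Boarding starts at 15:28 and baggage claim starts at 11:28, so baggage claim is first.

baggage claim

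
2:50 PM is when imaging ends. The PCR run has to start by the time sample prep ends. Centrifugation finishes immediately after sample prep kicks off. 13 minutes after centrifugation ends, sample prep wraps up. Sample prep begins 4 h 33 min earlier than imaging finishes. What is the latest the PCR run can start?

Sample prep starts at 2:50 PM − 273 min = 10:17 AM.
So centrifugation ends at 10:17 AM.
Sample prep ends at 10:17 AM + 13 min = 10:30 AM.
The PCR run is bounded by sample prep, so the latest it can start is 10:30 AM.

10:30 AM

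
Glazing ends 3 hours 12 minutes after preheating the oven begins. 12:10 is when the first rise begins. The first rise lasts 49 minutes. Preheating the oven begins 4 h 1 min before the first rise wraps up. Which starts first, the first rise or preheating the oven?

The first rise ends at 12:10 + 49 min = 12:59.
Preheating the oven starts at 12:59 − 241 min = 08:58.
The first rise starts at 12:10 and preheating the oven starts at 08:58, so preheating the oven is first.

preheating the oven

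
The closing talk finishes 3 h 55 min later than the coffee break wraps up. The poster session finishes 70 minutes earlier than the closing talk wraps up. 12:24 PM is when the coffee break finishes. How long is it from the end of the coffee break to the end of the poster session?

165 minutes

The closing talk ends at 12:24 PM + 235 min = 4:19 PM.
The poster session ends at 4:19 PM − 70 min = 3:09 PM.
From 12:24 PM to 3:09 PM is 165 minutes.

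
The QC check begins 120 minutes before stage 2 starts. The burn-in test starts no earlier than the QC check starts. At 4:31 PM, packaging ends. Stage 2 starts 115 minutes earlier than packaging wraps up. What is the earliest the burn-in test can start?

Stage 2 starts at 4:31 PM − 115 min = 2:36 PM.
The QC check starts at 2:36 PM − 120 min = 12:36 PM.
The burn-in test is bounded by the QC check, so the earliest it can start is 12:36 PM.

12:36 PM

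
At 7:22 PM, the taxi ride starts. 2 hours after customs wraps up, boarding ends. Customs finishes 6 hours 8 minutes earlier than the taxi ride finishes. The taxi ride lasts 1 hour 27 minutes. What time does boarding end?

The taxi ride ends at 7:22 PM + 87 min = 8:49 PM.
Customs ends at 8:49 PM − 368 min = 2:41 PM.
Boarding ends at 2:41 PM + 120 min = 4:41 PM.

4:41 PM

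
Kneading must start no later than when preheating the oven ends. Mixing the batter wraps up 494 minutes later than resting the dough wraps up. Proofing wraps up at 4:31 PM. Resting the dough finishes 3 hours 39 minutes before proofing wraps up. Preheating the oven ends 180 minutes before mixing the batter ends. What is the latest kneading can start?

6:06 PM

Resting the dough ends at 4:31 PM − 219 min = 12:52 PM.
Mixing the batter ends at 12:52 PM + 494 min = 9:06 PM.
Preheating the oven ends at 9:06 PM − 180 min = 6:06 PM.
Kneading is bounded by preheating the oven, so the latest it can start is 6:06 PM.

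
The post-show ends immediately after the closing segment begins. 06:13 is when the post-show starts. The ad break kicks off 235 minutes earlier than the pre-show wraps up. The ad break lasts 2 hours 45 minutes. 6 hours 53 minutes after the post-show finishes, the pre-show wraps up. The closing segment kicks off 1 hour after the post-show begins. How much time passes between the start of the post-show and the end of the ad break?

403 minutes

The closing segment starts at 06:13 + 60 min = 07:13.
So the post-show ends at 07:13.
The pre-show ends at 07:13 + 413 min = 14:06.
The ad break starts at 14:06 − 235 min = 10:11.
The ad break ends at 10:11 + 165 min = 12:56.
From 06:13 to 12:56 is 403 minutes.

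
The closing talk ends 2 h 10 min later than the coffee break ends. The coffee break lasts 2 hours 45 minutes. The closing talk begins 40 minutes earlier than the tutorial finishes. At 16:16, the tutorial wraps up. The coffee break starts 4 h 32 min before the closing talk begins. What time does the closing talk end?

The closing talk starts at 16:16 − 40 min = 15:36.
The coffee break starts at 15:36 − 272 min = 11:04.
The coffee break ends at 11:04 + 165 min = 13:49.
The closing talk ends at 13:49 + 130 min = 15:59.

15:59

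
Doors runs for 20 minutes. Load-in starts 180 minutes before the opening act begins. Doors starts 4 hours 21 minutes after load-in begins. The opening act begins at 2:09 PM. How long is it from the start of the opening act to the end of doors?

1 hour 41 minutes

Load-in starts at 2:09 PM − 180 min = 11:09 AM.
Doors starts at 11:09 AM + 261 min = 3:30 PM.
Doors ends at 3:30 PM + 20 min = 3:50 PM.
From 2:09 PM to 3:50 PM is 1 hour 41 minutes.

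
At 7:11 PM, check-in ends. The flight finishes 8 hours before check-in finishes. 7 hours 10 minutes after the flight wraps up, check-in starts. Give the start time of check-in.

6:21 PM

The flight ends at 7:11 PM − 480 min = 11:11 AM.
Check-in starts at 11:11 AM + 430 min = 6:21 PM.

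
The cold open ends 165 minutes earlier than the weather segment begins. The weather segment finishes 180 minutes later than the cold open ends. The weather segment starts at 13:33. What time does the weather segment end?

13:48

The cold open ends at 13:33 − 165 min = 10:48.
The weather segment ends at 10:48 + 180 min = 13:48.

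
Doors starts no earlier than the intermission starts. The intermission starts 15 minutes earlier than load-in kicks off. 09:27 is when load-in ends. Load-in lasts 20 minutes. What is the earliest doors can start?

08:52

Load-in starts at 09:27 − 20 min = 09:07.
The intermission starts at 09:07 − 15 min = 08:52.
Doors is bounded by the intermission, so the earliest it can start is 08:52.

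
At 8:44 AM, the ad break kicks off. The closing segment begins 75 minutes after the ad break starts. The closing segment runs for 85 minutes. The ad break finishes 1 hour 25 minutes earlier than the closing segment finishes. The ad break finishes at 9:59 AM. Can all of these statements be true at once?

Yes

The closing segment starts at 8:44 AM + 75 min = 9:59 AM.
The closing segment ends at 9:59 AM + 85 min = 11:24 AM.
The ad break ends at 11:24 AM − 85 min = 9:59 AM.
That matches the stated 9:59 AM, so the schedule is consistent.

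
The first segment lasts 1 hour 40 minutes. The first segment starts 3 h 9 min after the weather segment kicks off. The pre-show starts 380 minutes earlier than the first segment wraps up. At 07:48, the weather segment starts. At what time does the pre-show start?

06:17

The first segment starts at 07:48 + 189 min = 10:57.
The first segment ends at 10:57 + 100 min = 12:37.
The pre-show starts at 12:37 − 380 min = 06:17.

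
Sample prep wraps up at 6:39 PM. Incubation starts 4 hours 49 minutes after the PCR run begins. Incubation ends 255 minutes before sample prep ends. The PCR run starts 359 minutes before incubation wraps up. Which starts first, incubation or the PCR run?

Incubation ends at 6:39 PM − 255 min = 2:24 PM.
The PCR run starts at 2:24 PM − 359 min = 8:25 AM.
Incubation starts at 8:25 AM + 289 min = 1:14 PM.
Incubation starts at 1:14 PM and the PCR run starts at 8:25 AM, so the PCR run is first.

the PCR run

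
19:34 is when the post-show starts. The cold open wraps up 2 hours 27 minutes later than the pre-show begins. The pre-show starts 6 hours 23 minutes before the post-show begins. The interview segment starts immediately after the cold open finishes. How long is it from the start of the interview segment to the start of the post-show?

3 h 56 min

The pre-show starts at 19:34 − 383 min = 13:11.
The cold open ends at 13:11 + 147 min = 15:38.
So the interview segment starts at 15:38.
From 15:38 to 19:34 is 3 h 56 min.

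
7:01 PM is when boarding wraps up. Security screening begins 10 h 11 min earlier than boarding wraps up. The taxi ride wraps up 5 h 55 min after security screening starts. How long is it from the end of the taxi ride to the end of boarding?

4 h 16 min

Security screening starts at 7:01 PM − 611 min = 8:50 AM.
The taxi ride ends at 8:50 AM + 355 min = 2:45 PM.
From 2:45 PM to 7:01 PM is 4 h 16 min.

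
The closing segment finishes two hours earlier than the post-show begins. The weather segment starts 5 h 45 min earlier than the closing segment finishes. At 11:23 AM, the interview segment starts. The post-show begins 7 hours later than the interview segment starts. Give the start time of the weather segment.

10:38 AM

The post-show starts at 11:23 AM + 420 min = 6:23 PM.
The closing segment ends at 6:23 PM − 120 min = 4:23 PM.
The weather segment starts at 4:23 PM − 345 min = 10:38 AM.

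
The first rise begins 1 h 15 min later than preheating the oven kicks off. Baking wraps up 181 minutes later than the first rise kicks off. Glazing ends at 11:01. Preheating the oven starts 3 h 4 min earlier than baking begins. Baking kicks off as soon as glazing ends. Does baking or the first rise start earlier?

Baking starts at 11:01.
Preheating the oven starts at 11:01 − 184 min = 07:57.
The first rise starts at 07:57 + 75 min = 09:12.
Baking starts at 11:01 and the first rise starts at 09:12, so the first rise is first.

the first rise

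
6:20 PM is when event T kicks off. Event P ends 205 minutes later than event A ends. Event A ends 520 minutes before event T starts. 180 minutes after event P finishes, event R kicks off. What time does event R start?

Event A ends at 6:20 PM − 520 min = 9:40 AM.
Event P ends at 9:40 AM + 205 min = 1:05 PM.
Event R starts at 1:05 PM + 180 min = 4:05 PM.

4:05 PM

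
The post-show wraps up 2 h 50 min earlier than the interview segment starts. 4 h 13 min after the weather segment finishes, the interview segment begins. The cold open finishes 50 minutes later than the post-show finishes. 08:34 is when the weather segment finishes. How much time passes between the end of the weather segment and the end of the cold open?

2 h 13 min

The interview segment starts at 08:34 + 253 min = 12:47.
The post-show ends at 12:47 − 170 min = 09:57.
The cold open ends at 09:57 + 50 min = 10:47.
From 08:34 to 10:47 is 2 h 13 min.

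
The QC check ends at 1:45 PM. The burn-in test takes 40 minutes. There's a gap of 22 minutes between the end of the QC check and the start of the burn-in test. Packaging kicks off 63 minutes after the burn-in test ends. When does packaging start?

3:50 PM

The burn-in test starts at 1:45 PM + 22 min = 2:07 PM.
The burn-in test ends at 2:07 PM + 40 min = 2:47 PM.
Packaging starts at 2:47 PM + 63 min = 3:50 PM.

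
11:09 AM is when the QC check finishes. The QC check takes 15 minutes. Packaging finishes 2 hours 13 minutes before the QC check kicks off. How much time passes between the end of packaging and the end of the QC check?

The QC check starts at 11:09 AM − 15 min = 10:54 AM.
Packaging ends at 10:54 AM − 133 min = 8:41 AM.
From 8:41 AM to 11:09 AM is 148 minutes.

148 minutes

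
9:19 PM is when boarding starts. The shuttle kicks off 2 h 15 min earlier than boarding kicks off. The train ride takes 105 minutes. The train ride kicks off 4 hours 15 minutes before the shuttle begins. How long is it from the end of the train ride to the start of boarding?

4 h 45 min

The shuttle starts at 9:19 PM − 135 min = 7:04 PM.
The train ride starts at 7:04 PM − 255 min = 2:49 PM.
The train ride ends at 2:49 PM + 105 min = 4:34 PM.
From 4:34 PM to 9:19 PM is 4 h 45 min.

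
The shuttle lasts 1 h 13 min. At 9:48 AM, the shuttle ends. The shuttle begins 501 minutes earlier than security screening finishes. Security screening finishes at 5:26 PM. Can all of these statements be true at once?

The shuttle starts at 5:26 PM − 501 min = 9:05 AM.
The shuttle ends at 9:05 AM + 73 min = 10:18 AM.
But the shuttle is also said to end at 9:48 AM — a 30-minute conflict.

No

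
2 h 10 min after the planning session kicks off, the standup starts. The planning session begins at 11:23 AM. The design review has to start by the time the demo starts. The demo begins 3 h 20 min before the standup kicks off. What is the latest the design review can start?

The standup starts at 11:23 AM + 130 min = 1:33 PM.
The demo starts at 1:33 PM − 200 min = 10:13 AM.
The design review is bounded by the demo, so the latest it can start is 10:13 AM.

10:13 AM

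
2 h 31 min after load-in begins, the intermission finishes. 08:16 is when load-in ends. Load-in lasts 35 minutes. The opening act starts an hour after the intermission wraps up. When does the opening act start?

11:12

Load-in starts at 08:16 − 35 min = 07:41.
The intermission ends at 07:41 + 151 min = 10:12.
The opening act starts at 10:12 + 60 min = 11:12.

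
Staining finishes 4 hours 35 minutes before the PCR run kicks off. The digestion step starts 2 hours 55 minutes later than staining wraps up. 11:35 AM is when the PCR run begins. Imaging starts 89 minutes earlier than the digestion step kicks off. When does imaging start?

8:26 AM

Staining ends at 11:35 AM − 275 min = 7:00 AM.
The digestion step starts at 7:00 AM + 175 min = 9:55 AM.
Imaging starts at 9:55 AM − 89 min = 8:26 AM.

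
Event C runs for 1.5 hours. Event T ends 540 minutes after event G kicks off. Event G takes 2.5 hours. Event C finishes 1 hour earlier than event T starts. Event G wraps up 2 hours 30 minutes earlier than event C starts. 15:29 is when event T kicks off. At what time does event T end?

16:59

Event C ends at 15:29 − 60 min = 14:29.
Event C starts at 14:29 − 90 min = 12:59.
Event G ends at 12:59 − 150 min = 10:29.
Event G starts at 10:29 − 150 min = 07:59.
Event T ends at 07:59 + 540 min = 16:59.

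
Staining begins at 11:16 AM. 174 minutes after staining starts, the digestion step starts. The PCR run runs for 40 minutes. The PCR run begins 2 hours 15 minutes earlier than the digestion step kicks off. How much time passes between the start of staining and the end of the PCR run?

The digestion step starts at 11:16 AM + 174 min = 2:10 PM.
The PCR run starts at 2:10 PM − 135 min = 11:55 AM.
The PCR run ends at 11:55 AM + 40 min = 12:35 PM.
From 11:16 AM to 12:35 PM is 1 hour 19 minutes.

1 hour 19 minutes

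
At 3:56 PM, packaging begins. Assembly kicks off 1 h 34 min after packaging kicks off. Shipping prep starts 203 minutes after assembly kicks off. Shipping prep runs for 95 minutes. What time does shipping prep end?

10:28 PM

Assembly starts at 3:56 PM + 94 min = 5:30 PM.
Shipping prep starts at 5:30 PM + 203 min = 8:53 PM.
Shipping prep ends at 8:53 PM + 95 min = 10:28 PM.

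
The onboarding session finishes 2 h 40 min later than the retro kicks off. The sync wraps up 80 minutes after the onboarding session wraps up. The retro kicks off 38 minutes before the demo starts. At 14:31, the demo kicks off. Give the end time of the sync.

The retro starts at 14:31 − 38 min = 13:53.
The onboarding session ends at 13:53 + 160 min = 16:33.
The sync ends at 16:33 + 80 min = 17:53.

17:53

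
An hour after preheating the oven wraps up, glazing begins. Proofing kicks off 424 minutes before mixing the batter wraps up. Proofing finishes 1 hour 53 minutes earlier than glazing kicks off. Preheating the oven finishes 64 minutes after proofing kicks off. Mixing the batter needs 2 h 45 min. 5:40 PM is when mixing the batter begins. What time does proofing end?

Mixing the batter ends at 5:40 PM + 165 min = 8:25 PM.
Proofing starts at 8:25 PM − 424 min = 1:21 PM.
Preheating the oven ends at 1:21 PM + 64 min = 2:25 PM.
Glazing starts at 2:25 PM + 60 min = 3:25 PM.
Proofing ends at 3:25 PM − 113 min = 1:32 PM.

1:32 PM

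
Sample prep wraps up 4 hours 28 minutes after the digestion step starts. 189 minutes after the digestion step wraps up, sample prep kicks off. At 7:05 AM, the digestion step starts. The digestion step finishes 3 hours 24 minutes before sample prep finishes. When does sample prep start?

Sample prep ends at 7:05 AM + 268 min = 11:33 AM.
The digestion step ends at 11:33 AM − 204 min = 8:09 AM.
Sample prep starts at 8:09 AM + 189 min = 11:18 AM.

11:18 AM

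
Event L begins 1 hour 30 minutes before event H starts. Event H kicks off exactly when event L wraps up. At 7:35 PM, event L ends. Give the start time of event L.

6:05 PM

Event H starts at 7:35 PM.
Event L starts at 7:35 PM − 90 min = 6:05 PM.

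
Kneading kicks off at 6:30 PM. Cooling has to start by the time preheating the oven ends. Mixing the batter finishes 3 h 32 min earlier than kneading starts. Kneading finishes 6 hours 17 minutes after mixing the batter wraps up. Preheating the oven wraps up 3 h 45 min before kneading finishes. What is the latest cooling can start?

5:30 PM

Mixing the batter ends at 6:30 PM − 212 min = 2:58 PM.
Kneading ends at 2:58 PM + 377 min = 9:15 PM.
Preheating the oven ends at 9:15 PM − 225 min = 5:30 PM.
Cooling is bounded by preheating the oven, so the latest it can start is 5:30 PM.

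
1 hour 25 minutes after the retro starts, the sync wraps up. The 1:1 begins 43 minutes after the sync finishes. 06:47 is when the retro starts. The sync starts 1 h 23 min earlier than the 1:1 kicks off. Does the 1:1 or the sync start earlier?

the sync

The sync ends at 06:47 + 85 min = 08:12.
The 1:1 starts at 08:12 + 43 min = 08:55.
The sync starts at 08:55 − 83 min = 07:32.
The 1:1 starts at 08:55 and the sync starts at 07:32, so the sync is first.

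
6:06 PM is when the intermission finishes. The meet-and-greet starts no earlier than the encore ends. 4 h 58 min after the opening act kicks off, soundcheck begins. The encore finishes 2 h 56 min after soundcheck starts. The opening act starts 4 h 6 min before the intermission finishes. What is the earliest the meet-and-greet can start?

9:54 PM

The opening act starts at 6:06 PM − 246 min = 2:00 PM.
Soundcheck starts at 2:00 PM + 298 min = 6:58 PM.
The encore ends at 6:58 PM + 176 min = 9:54 PM.
The meet-and-greet is bounded by the encore, so the earliest it can start is 9:54 PM.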